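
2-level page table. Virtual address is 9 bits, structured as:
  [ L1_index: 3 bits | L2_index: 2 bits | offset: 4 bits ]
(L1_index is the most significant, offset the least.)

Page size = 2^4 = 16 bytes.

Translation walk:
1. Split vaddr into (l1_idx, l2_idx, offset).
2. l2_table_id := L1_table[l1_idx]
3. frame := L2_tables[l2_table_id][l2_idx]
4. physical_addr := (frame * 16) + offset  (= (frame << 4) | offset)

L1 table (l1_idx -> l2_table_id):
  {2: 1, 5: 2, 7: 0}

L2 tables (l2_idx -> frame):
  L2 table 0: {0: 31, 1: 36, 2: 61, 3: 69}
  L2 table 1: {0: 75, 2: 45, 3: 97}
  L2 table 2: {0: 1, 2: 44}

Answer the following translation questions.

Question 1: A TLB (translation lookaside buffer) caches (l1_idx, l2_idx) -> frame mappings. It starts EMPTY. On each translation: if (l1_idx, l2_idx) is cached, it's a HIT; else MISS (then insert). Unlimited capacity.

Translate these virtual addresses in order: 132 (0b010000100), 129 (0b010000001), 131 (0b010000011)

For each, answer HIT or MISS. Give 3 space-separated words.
vaddr=132: (2,0) not in TLB -> MISS, insert
vaddr=129: (2,0) in TLB -> HIT
vaddr=131: (2,0) in TLB -> HIT

Answer: MISS HIT HIT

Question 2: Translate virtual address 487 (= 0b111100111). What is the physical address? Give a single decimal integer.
vaddr = 487 = 0b111100111
Split: l1_idx=7, l2_idx=2, offset=7
L1[7] = 0
L2[0][2] = 61
paddr = 61 * 16 + 7 = 983

Answer: 983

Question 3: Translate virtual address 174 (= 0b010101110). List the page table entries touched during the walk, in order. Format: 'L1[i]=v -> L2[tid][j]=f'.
Answer: L1[2]=1 -> L2[1][2]=45

Derivation:
vaddr = 174 = 0b010101110
Split: l1_idx=2, l2_idx=2, offset=14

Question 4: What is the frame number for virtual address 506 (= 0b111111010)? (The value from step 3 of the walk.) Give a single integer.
vaddr = 506: l1_idx=7, l2_idx=3
L1[7] = 0; L2[0][3] = 69

Answer: 69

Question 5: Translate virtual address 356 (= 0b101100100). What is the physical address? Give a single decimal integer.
Answer: 708

Derivation:
vaddr = 356 = 0b101100100
Split: l1_idx=5, l2_idx=2, offset=4
L1[5] = 2
L2[2][2] = 44
paddr = 44 * 16 + 4 = 708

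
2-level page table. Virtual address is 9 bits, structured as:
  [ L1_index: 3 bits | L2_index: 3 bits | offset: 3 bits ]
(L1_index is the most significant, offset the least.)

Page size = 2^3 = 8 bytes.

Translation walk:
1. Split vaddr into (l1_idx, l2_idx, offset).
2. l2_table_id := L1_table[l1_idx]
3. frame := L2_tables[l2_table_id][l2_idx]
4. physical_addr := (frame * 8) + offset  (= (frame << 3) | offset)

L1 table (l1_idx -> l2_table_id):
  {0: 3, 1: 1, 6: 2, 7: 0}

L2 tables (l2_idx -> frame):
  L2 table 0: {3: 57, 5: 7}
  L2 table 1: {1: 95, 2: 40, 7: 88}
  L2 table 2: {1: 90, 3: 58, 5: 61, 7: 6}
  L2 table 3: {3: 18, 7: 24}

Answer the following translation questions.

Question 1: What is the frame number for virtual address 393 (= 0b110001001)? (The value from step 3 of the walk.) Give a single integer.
Answer: 90

Derivation:
vaddr = 393: l1_idx=6, l2_idx=1
L1[6] = 2; L2[2][1] = 90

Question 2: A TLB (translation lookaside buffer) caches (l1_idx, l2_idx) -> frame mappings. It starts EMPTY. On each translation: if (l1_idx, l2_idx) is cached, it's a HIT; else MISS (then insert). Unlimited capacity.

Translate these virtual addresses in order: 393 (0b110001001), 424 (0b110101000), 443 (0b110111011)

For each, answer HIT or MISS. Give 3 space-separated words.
vaddr=393: (6,1) not in TLB -> MISS, insert
vaddr=424: (6,5) not in TLB -> MISS, insert
vaddr=443: (6,7) not in TLB -> MISS, insert

Answer: MISS MISS MISS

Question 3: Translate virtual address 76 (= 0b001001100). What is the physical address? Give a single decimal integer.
Answer: 764

Derivation:
vaddr = 76 = 0b001001100
Split: l1_idx=1, l2_idx=1, offset=4
L1[1] = 1
L2[1][1] = 95
paddr = 95 * 8 + 4 = 764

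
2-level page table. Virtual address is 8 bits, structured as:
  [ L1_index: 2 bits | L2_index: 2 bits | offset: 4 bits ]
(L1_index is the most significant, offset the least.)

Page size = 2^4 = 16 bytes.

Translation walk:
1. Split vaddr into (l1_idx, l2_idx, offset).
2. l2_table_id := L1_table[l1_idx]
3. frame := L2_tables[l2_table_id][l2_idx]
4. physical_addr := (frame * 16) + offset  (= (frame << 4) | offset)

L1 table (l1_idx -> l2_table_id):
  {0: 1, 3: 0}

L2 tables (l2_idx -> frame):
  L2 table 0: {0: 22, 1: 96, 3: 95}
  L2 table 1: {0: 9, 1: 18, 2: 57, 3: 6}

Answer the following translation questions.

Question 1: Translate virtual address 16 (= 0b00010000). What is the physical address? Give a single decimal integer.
vaddr = 16 = 0b00010000
Split: l1_idx=0, l2_idx=1, offset=0
L1[0] = 1
L2[1][1] = 18
paddr = 18 * 16 + 0 = 288

Answer: 288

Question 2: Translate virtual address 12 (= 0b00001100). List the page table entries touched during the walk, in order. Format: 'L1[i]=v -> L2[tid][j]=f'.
Answer: L1[0]=1 -> L2[1][0]=9

Derivation:
vaddr = 12 = 0b00001100
Split: l1_idx=0, l2_idx=0, offset=12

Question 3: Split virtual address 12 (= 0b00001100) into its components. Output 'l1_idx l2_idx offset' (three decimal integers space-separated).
Answer: 0 0 12

Derivation:
vaddr = 12 = 0b00001100
  top 2 bits -> l1_idx = 0
  next 2 bits -> l2_idx = 0
  bottom 4 bits -> offset = 12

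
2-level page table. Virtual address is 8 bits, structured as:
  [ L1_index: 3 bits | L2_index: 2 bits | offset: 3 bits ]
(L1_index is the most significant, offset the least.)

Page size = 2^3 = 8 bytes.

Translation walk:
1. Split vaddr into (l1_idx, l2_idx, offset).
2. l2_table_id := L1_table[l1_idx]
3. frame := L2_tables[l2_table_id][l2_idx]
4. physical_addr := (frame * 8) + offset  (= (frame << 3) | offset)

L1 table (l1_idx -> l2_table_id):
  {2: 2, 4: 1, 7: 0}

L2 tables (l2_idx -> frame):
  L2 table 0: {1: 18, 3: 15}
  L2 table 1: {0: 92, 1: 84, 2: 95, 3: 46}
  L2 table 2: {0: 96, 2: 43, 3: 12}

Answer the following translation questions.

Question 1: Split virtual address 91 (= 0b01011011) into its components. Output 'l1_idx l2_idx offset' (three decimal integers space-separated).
Answer: 2 3 3

Derivation:
vaddr = 91 = 0b01011011
  top 3 bits -> l1_idx = 2
  next 2 bits -> l2_idx = 3
  bottom 3 bits -> offset = 3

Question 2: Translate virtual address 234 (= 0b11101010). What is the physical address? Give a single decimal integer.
Answer: 146

Derivation:
vaddr = 234 = 0b11101010
Split: l1_idx=7, l2_idx=1, offset=2
L1[7] = 0
L2[0][1] = 18
paddr = 18 * 8 + 2 = 146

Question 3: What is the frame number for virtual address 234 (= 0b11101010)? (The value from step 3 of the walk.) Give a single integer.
Answer: 18

Derivation:
vaddr = 234: l1_idx=7, l2_idx=1
L1[7] = 0; L2[0][1] = 18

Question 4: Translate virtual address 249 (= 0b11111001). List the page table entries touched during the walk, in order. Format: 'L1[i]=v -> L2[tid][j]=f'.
Answer: L1[7]=0 -> L2[0][3]=15

Derivation:
vaddr = 249 = 0b11111001
Split: l1_idx=7, l2_idx=3, offset=1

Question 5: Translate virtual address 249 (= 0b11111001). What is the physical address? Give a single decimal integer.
Answer: 121

Derivation:
vaddr = 249 = 0b11111001
Split: l1_idx=7, l2_idx=3, offset=1
L1[7] = 0
L2[0][3] = 15
paddr = 15 * 8 + 1 = 121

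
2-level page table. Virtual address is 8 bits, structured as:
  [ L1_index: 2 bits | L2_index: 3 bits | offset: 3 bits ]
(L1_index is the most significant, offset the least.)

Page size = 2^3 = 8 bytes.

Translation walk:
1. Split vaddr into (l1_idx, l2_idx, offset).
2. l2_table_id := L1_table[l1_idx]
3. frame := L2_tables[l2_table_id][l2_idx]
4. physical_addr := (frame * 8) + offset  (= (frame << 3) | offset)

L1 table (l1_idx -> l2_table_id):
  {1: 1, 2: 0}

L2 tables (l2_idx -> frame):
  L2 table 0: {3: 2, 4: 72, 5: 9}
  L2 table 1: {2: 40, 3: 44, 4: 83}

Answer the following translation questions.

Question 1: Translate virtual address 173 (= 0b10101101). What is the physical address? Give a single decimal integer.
Answer: 77

Derivation:
vaddr = 173 = 0b10101101
Split: l1_idx=2, l2_idx=5, offset=5
L1[2] = 0
L2[0][5] = 9
paddr = 9 * 8 + 5 = 77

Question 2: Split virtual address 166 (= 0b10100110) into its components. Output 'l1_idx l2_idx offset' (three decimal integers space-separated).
vaddr = 166 = 0b10100110
  top 2 bits -> l1_idx = 2
  next 3 bits -> l2_idx = 4
  bottom 3 bits -> offset = 6

Answer: 2 4 6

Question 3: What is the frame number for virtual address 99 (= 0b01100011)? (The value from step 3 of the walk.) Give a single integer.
Answer: 83

Derivation:
vaddr = 99: l1_idx=1, l2_idx=4
L1[1] = 1; L2[1][4] = 83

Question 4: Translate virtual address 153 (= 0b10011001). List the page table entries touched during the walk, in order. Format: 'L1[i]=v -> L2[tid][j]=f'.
vaddr = 153 = 0b10011001
Split: l1_idx=2, l2_idx=3, offset=1

Answer: L1[2]=0 -> L2[0][3]=2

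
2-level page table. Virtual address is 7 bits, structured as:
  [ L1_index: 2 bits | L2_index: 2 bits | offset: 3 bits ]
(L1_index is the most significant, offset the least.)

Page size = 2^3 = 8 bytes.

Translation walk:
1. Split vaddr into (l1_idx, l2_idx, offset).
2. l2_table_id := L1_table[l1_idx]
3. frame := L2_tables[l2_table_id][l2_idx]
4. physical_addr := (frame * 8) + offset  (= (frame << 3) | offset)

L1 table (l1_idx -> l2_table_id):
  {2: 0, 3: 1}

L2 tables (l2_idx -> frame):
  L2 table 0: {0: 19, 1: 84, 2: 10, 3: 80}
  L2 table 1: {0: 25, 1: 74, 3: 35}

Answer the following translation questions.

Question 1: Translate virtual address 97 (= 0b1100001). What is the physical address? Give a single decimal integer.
vaddr = 97 = 0b1100001
Split: l1_idx=3, l2_idx=0, offset=1
L1[3] = 1
L2[1][0] = 25
paddr = 25 * 8 + 1 = 201

Answer: 201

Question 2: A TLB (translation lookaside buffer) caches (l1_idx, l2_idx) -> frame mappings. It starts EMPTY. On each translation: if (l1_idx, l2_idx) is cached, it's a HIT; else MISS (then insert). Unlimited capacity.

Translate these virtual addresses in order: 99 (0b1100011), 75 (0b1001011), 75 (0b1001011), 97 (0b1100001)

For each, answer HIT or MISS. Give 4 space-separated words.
Answer: MISS MISS HIT HIT

Derivation:
vaddr=99: (3,0) not in TLB -> MISS, insert
vaddr=75: (2,1) not in TLB -> MISS, insert
vaddr=75: (2,1) in TLB -> HIT
vaddr=97: (3,0) in TLB -> HIT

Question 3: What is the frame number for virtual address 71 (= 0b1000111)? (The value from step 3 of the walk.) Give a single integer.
vaddr = 71: l1_idx=2, l2_idx=0
L1[2] = 0; L2[0][0] = 19

Answer: 19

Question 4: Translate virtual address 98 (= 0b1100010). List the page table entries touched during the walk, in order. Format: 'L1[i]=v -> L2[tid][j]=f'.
Answer: L1[3]=1 -> L2[1][0]=25

Derivation:
vaddr = 98 = 0b1100010
Split: l1_idx=3, l2_idx=0, offset=2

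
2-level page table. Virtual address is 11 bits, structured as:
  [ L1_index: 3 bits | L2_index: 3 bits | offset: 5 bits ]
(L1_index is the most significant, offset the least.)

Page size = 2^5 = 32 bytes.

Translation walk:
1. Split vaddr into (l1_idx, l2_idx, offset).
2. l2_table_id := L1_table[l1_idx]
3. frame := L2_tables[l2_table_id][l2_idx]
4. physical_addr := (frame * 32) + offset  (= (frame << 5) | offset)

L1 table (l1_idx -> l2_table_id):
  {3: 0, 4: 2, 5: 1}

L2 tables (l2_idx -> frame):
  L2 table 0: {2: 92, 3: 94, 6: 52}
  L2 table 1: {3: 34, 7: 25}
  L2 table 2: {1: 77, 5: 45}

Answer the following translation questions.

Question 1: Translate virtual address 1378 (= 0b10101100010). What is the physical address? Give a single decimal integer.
Answer: 1090

Derivation:
vaddr = 1378 = 0b10101100010
Split: l1_idx=5, l2_idx=3, offset=2
L1[5] = 1
L2[1][3] = 34
paddr = 34 * 32 + 2 = 1090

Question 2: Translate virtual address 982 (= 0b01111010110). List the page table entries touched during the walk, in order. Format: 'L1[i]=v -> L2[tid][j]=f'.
Answer: L1[3]=0 -> L2[0][6]=52

Derivation:
vaddr = 982 = 0b01111010110
Split: l1_idx=3, l2_idx=6, offset=22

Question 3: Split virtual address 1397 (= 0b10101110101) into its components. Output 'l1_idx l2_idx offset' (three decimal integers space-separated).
vaddr = 1397 = 0b10101110101
  top 3 bits -> l1_idx = 5
  next 3 bits -> l2_idx = 3
  bottom 5 bits -> offset = 21

Answer: 5 3 21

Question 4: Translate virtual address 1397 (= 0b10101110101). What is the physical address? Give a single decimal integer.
Answer: 1109

Derivation:
vaddr = 1397 = 0b10101110101
Split: l1_idx=5, l2_idx=3, offset=21
L1[5] = 1
L2[1][3] = 34
paddr = 34 * 32 + 21 = 1109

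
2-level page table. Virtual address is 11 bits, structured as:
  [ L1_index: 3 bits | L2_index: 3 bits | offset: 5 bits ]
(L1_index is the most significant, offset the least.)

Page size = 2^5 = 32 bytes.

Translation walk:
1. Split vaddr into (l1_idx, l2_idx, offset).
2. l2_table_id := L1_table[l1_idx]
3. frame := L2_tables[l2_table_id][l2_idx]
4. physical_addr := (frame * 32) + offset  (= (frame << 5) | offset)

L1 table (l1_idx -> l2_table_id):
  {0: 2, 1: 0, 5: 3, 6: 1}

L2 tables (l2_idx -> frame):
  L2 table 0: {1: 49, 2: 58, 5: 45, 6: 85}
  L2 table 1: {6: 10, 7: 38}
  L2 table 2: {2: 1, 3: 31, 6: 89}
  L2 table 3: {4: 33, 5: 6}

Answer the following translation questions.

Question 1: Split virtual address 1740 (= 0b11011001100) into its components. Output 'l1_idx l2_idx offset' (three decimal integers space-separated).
vaddr = 1740 = 0b11011001100
  top 3 bits -> l1_idx = 6
  next 3 bits -> l2_idx = 6
  bottom 5 bits -> offset = 12

Answer: 6 6 12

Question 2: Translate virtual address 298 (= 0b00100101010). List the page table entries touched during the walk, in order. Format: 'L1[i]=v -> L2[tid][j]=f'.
vaddr = 298 = 0b00100101010
Split: l1_idx=1, l2_idx=1, offset=10

Answer: L1[1]=0 -> L2[0][1]=49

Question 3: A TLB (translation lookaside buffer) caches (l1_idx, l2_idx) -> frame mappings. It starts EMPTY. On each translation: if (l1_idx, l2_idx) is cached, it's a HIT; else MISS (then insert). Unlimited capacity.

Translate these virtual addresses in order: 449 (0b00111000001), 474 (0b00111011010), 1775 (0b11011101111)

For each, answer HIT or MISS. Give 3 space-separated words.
vaddr=449: (1,6) not in TLB -> MISS, insert
vaddr=474: (1,6) in TLB -> HIT
vaddr=1775: (6,7) not in TLB -> MISS, insert

Answer: MISS HIT MISS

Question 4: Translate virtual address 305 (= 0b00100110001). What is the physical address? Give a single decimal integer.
vaddr = 305 = 0b00100110001
Split: l1_idx=1, l2_idx=1, offset=17
L1[1] = 0
L2[0][1] = 49
paddr = 49 * 32 + 17 = 1585

Answer: 1585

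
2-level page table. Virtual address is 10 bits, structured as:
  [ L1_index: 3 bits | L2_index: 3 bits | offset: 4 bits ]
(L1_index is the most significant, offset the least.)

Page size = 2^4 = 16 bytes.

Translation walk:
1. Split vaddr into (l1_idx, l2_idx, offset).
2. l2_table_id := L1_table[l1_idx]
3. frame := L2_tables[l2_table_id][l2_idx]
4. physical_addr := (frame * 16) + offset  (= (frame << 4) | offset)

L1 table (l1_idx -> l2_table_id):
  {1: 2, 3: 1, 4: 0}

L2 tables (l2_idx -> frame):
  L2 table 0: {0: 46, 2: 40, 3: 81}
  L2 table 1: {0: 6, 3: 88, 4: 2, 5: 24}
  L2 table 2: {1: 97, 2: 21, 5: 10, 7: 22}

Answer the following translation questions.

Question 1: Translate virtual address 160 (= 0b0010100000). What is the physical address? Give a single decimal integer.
vaddr = 160 = 0b0010100000
Split: l1_idx=1, l2_idx=2, offset=0
L1[1] = 2
L2[2][2] = 21
paddr = 21 * 16 + 0 = 336

Answer: 336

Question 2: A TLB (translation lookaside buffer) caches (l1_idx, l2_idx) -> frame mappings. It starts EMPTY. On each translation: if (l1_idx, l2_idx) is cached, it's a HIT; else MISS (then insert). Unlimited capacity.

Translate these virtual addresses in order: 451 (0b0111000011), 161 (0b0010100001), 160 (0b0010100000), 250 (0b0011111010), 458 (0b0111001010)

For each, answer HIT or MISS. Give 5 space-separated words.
vaddr=451: (3,4) not in TLB -> MISS, insert
vaddr=161: (1,2) not in TLB -> MISS, insert
vaddr=160: (1,2) in TLB -> HIT
vaddr=250: (1,7) not in TLB -> MISS, insert
vaddr=458: (3,4) in TLB -> HIT

Answer: MISS MISS HIT MISS HIT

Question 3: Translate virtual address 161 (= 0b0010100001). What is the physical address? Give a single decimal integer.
vaddr = 161 = 0b0010100001
Split: l1_idx=1, l2_idx=2, offset=1
L1[1] = 2
L2[2][2] = 21
paddr = 21 * 16 + 1 = 337

Answer: 337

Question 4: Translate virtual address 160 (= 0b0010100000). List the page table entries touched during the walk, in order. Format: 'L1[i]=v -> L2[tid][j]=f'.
Answer: L1[1]=2 -> L2[2][2]=21

Derivation:
vaddr = 160 = 0b0010100000
Split: l1_idx=1, l2_idx=2, offset=0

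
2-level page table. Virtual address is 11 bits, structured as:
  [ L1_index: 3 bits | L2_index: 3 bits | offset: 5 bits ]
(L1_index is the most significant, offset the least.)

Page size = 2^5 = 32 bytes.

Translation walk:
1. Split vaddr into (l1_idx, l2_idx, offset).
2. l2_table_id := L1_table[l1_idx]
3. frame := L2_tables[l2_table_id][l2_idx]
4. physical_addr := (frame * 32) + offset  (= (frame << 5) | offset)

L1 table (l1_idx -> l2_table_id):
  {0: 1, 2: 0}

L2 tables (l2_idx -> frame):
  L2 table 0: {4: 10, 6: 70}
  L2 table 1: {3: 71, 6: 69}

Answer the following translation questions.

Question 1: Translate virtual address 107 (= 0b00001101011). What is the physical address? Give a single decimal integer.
vaddr = 107 = 0b00001101011
Split: l1_idx=0, l2_idx=3, offset=11
L1[0] = 1
L2[1][3] = 71
paddr = 71 * 32 + 11 = 2283

Answer: 2283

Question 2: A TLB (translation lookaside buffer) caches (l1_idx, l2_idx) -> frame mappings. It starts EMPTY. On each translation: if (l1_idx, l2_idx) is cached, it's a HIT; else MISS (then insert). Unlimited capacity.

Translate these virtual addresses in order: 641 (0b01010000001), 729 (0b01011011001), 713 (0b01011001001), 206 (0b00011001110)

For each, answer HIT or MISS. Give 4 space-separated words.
Answer: MISS MISS HIT MISS

Derivation:
vaddr=641: (2,4) not in TLB -> MISS, insert
vaddr=729: (2,6) not in TLB -> MISS, insert
vaddr=713: (2,6) in TLB -> HIT
vaddr=206: (0,6) not in TLB -> MISS, insert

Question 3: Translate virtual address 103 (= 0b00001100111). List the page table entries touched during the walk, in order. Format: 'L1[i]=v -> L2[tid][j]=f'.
vaddr = 103 = 0b00001100111
Split: l1_idx=0, l2_idx=3, offset=7

Answer: L1[0]=1 -> L2[1][3]=71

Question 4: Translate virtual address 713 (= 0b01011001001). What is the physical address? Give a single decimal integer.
Answer: 2249

Derivation:
vaddr = 713 = 0b01011001001
Split: l1_idx=2, l2_idx=6, offset=9
L1[2] = 0
L2[0][6] = 70
paddr = 70 * 32 + 9 = 2249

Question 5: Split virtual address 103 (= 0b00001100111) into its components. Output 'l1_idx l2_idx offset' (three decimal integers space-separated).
Answer: 0 3 7

Derivation:
vaddr = 103 = 0b00001100111
  top 3 bits -> l1_idx = 0
  next 3 bits -> l2_idx = 3
  bottom 5 bits -> offset = 7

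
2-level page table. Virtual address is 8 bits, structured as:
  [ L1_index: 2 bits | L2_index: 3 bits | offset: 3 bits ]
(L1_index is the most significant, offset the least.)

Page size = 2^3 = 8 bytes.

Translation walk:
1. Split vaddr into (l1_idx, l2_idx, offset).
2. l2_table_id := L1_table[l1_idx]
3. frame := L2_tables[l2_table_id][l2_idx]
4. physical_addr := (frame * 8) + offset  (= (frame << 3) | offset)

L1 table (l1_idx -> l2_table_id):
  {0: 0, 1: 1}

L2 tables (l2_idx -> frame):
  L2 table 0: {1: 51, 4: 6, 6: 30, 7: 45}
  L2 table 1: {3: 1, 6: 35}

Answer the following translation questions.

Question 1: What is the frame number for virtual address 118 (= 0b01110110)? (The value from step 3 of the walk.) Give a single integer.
vaddr = 118: l1_idx=1, l2_idx=6
L1[1] = 1; L2[1][6] = 35

Answer: 35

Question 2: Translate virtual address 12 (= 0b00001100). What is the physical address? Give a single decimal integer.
vaddr = 12 = 0b00001100
Split: l1_idx=0, l2_idx=1, offset=4
L1[0] = 0
L2[0][1] = 51
paddr = 51 * 8 + 4 = 412

Answer: 412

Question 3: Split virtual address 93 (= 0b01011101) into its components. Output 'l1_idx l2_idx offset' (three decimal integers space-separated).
Answer: 1 3 5

Derivation:
vaddr = 93 = 0b01011101
  top 2 bits -> l1_idx = 1
  next 3 bits -> l2_idx = 3
  bottom 3 bits -> offset = 5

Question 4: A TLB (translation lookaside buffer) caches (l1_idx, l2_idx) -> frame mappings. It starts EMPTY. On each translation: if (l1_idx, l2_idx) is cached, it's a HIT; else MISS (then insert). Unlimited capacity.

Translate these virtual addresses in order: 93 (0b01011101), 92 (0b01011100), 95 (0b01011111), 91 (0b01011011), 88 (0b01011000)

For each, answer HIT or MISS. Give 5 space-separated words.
Answer: MISS HIT HIT HIT HIT

Derivation:
vaddr=93: (1,3) not in TLB -> MISS, insert
vaddr=92: (1,3) in TLB -> HIT
vaddr=95: (1,3) in TLB -> HIT
vaddr=91: (1,3) in TLB -> HIT
vaddr=88: (1,3) in TLB -> HIT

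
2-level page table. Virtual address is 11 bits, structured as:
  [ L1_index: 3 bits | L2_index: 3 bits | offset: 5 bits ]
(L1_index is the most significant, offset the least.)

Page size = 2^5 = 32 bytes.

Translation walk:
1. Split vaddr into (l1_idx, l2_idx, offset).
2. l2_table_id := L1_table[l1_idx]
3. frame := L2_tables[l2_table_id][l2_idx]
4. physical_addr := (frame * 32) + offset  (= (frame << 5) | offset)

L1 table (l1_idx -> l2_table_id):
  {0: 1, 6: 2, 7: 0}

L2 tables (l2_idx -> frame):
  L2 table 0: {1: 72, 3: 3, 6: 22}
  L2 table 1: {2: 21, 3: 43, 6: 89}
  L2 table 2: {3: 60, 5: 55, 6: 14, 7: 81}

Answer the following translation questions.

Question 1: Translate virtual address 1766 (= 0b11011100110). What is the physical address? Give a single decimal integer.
Answer: 2598

Derivation:
vaddr = 1766 = 0b11011100110
Split: l1_idx=6, l2_idx=7, offset=6
L1[6] = 2
L2[2][7] = 81
paddr = 81 * 32 + 6 = 2598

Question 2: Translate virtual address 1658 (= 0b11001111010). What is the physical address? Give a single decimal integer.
vaddr = 1658 = 0b11001111010
Split: l1_idx=6, l2_idx=3, offset=26
L1[6] = 2
L2[2][3] = 60
paddr = 60 * 32 + 26 = 1946

Answer: 1946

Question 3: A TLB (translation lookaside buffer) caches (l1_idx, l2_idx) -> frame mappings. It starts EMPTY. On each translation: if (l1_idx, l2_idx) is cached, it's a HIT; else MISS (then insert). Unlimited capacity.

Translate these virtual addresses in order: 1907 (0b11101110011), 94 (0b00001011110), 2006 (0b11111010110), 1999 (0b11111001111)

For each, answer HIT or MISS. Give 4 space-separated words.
Answer: MISS MISS MISS HIT

Derivation:
vaddr=1907: (7,3) not in TLB -> MISS, insert
vaddr=94: (0,2) not in TLB -> MISS, insert
vaddr=2006: (7,6) not in TLB -> MISS, insert
vaddr=1999: (7,6) in TLB -> HIT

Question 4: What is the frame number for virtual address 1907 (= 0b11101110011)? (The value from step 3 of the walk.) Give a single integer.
vaddr = 1907: l1_idx=7, l2_idx=3
L1[7] = 0; L2[0][3] = 3

Answer: 3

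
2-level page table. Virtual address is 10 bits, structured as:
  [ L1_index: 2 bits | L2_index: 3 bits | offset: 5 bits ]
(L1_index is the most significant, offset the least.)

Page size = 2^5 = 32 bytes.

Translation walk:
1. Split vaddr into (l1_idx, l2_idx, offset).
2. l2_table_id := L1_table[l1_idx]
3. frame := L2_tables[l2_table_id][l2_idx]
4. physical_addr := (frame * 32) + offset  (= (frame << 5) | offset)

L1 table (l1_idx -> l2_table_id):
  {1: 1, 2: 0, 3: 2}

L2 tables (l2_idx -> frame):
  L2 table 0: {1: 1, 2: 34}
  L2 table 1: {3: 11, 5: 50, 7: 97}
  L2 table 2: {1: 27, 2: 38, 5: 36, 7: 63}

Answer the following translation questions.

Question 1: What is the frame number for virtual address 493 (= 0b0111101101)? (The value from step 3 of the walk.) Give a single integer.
Answer: 97

Derivation:
vaddr = 493: l1_idx=1, l2_idx=7
L1[1] = 1; L2[1][7] = 97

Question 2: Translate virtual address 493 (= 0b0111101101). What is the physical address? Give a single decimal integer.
vaddr = 493 = 0b0111101101
Split: l1_idx=1, l2_idx=7, offset=13
L1[1] = 1
L2[1][7] = 97
paddr = 97 * 32 + 13 = 3117

Answer: 3117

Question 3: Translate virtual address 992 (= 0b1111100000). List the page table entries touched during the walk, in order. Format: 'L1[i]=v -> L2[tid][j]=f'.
vaddr = 992 = 0b1111100000
Split: l1_idx=3, l2_idx=7, offset=0

Answer: L1[3]=2 -> L2[2][7]=63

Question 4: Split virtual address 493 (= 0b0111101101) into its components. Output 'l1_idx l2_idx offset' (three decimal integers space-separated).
vaddr = 493 = 0b0111101101
  top 2 bits -> l1_idx = 1
  next 3 bits -> l2_idx = 7
  bottom 5 bits -> offset = 13

Answer: 1 7 13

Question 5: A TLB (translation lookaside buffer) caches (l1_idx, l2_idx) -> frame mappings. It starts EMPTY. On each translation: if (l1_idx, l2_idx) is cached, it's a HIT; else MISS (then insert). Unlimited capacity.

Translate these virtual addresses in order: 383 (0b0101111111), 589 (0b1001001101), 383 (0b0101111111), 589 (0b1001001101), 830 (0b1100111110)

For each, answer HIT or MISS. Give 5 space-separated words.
Answer: MISS MISS HIT HIT MISS

Derivation:
vaddr=383: (1,3) not in TLB -> MISS, insert
vaddr=589: (2,2) not in TLB -> MISS, insert
vaddr=383: (1,3) in TLB -> HIT
vaddr=589: (2,2) in TLB -> HIT
vaddr=830: (3,1) not in TLB -> MISS, insert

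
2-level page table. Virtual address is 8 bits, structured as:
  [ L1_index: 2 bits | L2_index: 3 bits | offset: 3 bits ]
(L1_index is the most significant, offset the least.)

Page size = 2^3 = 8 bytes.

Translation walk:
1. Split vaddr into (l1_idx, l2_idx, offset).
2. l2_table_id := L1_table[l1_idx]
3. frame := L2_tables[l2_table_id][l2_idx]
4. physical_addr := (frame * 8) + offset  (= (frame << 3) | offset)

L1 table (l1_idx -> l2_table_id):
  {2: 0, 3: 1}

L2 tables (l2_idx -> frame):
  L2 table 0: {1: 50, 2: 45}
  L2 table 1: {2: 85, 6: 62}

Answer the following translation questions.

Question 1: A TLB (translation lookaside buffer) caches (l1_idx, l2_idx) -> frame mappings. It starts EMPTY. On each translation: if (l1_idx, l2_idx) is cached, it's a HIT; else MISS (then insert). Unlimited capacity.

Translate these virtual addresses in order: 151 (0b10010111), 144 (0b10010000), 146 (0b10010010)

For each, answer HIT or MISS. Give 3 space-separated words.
vaddr=151: (2,2) not in TLB -> MISS, insert
vaddr=144: (2,2) in TLB -> HIT
vaddr=146: (2,2) in TLB -> HIT

Answer: MISS HIT HIT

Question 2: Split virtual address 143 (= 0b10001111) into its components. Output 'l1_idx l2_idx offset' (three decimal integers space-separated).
vaddr = 143 = 0b10001111
  top 2 bits -> l1_idx = 2
  next 3 bits -> l2_idx = 1
  bottom 3 bits -> offset = 7

Answer: 2 1 7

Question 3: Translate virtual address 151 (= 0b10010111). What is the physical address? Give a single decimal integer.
vaddr = 151 = 0b10010111
Split: l1_idx=2, l2_idx=2, offset=7
L1[2] = 0
L2[0][2] = 45
paddr = 45 * 8 + 7 = 367

Answer: 367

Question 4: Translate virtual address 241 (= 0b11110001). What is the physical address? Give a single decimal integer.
vaddr = 241 = 0b11110001
Split: l1_idx=3, l2_idx=6, offset=1
L1[3] = 1
L2[1][6] = 62
paddr = 62 * 8 + 1 = 497

Answer: 497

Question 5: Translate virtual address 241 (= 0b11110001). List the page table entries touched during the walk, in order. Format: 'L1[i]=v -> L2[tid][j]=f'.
Answer: L1[3]=1 -> L2[1][6]=62

Derivation:
vaddr = 241 = 0b11110001
Split: l1_idx=3, l2_idx=6, offset=1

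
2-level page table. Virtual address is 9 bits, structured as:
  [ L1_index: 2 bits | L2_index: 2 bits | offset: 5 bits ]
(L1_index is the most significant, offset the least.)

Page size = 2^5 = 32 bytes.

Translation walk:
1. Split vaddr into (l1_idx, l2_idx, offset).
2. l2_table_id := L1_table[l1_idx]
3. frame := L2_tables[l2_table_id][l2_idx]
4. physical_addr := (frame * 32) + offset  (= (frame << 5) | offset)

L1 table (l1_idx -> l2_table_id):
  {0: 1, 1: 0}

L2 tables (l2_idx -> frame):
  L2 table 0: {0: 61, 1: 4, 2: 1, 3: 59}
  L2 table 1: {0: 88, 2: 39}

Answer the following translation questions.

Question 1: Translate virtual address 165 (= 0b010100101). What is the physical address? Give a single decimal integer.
vaddr = 165 = 0b010100101
Split: l1_idx=1, l2_idx=1, offset=5
L1[1] = 0
L2[0][1] = 4
paddr = 4 * 32 + 5 = 133

Answer: 133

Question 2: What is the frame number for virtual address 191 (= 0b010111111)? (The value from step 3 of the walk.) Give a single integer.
vaddr = 191: l1_idx=1, l2_idx=1
L1[1] = 0; L2[0][1] = 4

Answer: 4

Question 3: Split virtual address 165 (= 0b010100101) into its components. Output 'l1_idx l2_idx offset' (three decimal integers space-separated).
vaddr = 165 = 0b010100101
  top 2 bits -> l1_idx = 1
  next 2 bits -> l2_idx = 1
  bottom 5 bits -> offset = 5

Answer: 1 1 5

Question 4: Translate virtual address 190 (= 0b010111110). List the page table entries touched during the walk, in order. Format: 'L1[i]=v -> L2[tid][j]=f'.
vaddr = 190 = 0b010111110
Split: l1_idx=1, l2_idx=1, offset=30

Answer: L1[1]=0 -> L2[0][1]=4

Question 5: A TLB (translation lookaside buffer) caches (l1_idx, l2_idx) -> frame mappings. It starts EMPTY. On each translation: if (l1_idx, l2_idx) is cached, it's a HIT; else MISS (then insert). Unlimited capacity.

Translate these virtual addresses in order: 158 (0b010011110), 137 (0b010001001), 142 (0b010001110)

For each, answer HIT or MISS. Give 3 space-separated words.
Answer: MISS HIT HIT

Derivation:
vaddr=158: (1,0) not in TLB -> MISS, insert
vaddr=137: (1,0) in TLB -> HIT
vaddr=142: (1,0) in TLB -> HIT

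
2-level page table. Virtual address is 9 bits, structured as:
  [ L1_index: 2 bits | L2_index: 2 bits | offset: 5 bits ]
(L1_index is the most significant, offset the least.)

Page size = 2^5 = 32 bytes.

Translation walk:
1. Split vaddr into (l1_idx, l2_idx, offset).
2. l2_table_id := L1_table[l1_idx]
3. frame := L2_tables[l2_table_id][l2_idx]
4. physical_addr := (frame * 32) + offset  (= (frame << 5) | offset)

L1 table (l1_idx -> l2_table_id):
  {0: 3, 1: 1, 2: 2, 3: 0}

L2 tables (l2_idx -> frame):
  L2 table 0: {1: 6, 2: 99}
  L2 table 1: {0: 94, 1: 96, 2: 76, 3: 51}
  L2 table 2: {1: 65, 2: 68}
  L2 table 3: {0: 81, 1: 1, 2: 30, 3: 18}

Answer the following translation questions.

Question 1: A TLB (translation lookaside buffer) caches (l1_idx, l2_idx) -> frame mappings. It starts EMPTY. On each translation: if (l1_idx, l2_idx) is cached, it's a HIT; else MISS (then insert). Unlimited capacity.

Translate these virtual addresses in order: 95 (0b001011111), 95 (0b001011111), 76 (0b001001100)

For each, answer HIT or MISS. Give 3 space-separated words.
vaddr=95: (0,2) not in TLB -> MISS, insert
vaddr=95: (0,2) in TLB -> HIT
vaddr=76: (0,2) in TLB -> HIT

Answer: MISS HIT HIT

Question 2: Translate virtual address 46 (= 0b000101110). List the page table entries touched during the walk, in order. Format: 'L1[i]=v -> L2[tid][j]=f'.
Answer: L1[0]=3 -> L2[3][1]=1

Derivation:
vaddr = 46 = 0b000101110
Split: l1_idx=0, l2_idx=1, offset=14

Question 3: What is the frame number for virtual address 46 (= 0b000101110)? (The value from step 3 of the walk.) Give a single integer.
vaddr = 46: l1_idx=0, l2_idx=1
L1[0] = 3; L2[3][1] = 1

Answer: 1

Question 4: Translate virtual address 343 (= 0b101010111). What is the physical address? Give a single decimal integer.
Answer: 2199

Derivation:
vaddr = 343 = 0b101010111
Split: l1_idx=2, l2_idx=2, offset=23
L1[2] = 2
L2[2][2] = 68
paddr = 68 * 32 + 23 = 2199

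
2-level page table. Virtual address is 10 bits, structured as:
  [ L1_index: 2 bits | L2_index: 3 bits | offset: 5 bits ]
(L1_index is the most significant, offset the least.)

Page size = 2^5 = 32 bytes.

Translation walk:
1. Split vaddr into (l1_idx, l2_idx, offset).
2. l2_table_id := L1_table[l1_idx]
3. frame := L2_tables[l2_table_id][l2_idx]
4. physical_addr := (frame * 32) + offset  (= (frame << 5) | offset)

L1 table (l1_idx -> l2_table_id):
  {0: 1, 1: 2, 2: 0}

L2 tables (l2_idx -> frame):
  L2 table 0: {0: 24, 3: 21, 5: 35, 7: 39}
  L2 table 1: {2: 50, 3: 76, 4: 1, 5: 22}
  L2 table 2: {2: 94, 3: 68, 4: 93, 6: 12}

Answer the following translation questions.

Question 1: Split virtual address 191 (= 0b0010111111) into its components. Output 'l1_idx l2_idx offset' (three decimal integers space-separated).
vaddr = 191 = 0b0010111111
  top 2 bits -> l1_idx = 0
  next 3 bits -> l2_idx = 5
  bottom 5 bits -> offset = 31

Answer: 0 5 31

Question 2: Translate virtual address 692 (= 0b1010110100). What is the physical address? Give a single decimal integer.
vaddr = 692 = 0b1010110100
Split: l1_idx=2, l2_idx=5, offset=20
L1[2] = 0
L2[0][5] = 35
paddr = 35 * 32 + 20 = 1140

Answer: 1140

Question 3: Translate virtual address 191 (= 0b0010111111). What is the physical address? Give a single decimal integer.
Answer: 735

Derivation:
vaddr = 191 = 0b0010111111
Split: l1_idx=0, l2_idx=5, offset=31
L1[0] = 1
L2[1][5] = 22
paddr = 22 * 32 + 31 = 735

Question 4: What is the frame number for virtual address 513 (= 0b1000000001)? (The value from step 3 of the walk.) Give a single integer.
vaddr = 513: l1_idx=2, l2_idx=0
L1[2] = 0; L2[0][0] = 24

Answer: 24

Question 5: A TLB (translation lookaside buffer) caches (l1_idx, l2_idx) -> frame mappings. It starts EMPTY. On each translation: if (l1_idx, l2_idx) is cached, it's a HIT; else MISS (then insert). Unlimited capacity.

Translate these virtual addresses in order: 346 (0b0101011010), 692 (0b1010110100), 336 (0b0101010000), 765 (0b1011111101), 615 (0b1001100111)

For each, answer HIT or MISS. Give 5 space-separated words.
vaddr=346: (1,2) not in TLB -> MISS, insert
vaddr=692: (2,5) not in TLB -> MISS, insert
vaddr=336: (1,2) in TLB -> HIT
vaddr=765: (2,7) not in TLB -> MISS, insert
vaddr=615: (2,3) not in TLB -> MISS, insert

Answer: MISS MISS HIT MISS MISS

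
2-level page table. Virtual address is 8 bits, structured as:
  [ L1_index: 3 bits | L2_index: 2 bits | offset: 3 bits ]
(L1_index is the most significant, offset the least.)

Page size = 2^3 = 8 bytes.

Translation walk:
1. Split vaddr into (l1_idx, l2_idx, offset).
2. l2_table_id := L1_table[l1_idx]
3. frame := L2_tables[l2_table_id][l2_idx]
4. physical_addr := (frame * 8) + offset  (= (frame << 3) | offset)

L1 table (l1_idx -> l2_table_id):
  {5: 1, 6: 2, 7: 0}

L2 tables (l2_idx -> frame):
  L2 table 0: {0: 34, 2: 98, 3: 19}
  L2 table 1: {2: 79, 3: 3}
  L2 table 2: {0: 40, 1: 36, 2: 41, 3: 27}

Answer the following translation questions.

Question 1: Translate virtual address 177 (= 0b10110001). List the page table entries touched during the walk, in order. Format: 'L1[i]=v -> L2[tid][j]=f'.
Answer: L1[5]=1 -> L2[1][2]=79

Derivation:
vaddr = 177 = 0b10110001
Split: l1_idx=5, l2_idx=2, offset=1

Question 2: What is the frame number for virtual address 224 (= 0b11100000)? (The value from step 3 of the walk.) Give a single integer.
Answer: 34

Derivation:
vaddr = 224: l1_idx=7, l2_idx=0
L1[7] = 0; L2[0][0] = 34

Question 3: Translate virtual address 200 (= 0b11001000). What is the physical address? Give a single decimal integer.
Answer: 288

Derivation:
vaddr = 200 = 0b11001000
Split: l1_idx=6, l2_idx=1, offset=0
L1[6] = 2
L2[2][1] = 36
paddr = 36 * 8 + 0 = 288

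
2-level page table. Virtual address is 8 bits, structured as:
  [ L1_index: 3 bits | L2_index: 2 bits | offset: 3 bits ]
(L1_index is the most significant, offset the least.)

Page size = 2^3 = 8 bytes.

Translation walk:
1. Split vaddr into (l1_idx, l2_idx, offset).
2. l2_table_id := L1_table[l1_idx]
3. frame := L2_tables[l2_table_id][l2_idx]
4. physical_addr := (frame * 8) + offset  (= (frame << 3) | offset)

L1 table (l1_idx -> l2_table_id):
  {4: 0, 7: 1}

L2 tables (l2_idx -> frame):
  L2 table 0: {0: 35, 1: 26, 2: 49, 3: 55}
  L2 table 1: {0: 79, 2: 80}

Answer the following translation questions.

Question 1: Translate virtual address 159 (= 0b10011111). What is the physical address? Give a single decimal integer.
Answer: 447

Derivation:
vaddr = 159 = 0b10011111
Split: l1_idx=4, l2_idx=3, offset=7
L1[4] = 0
L2[0][3] = 55
paddr = 55 * 8 + 7 = 447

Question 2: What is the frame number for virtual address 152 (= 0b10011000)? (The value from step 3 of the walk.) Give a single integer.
Answer: 55

Derivation:
vaddr = 152: l1_idx=4, l2_idx=3
L1[4] = 0; L2[0][3] = 55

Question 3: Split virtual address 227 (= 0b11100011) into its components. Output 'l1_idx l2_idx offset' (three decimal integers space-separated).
Answer: 7 0 3

Derivation:
vaddr = 227 = 0b11100011
  top 3 bits -> l1_idx = 7
  next 2 bits -> l2_idx = 0
  bottom 3 bits -> offset = 3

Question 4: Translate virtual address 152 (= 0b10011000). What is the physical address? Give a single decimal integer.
vaddr = 152 = 0b10011000
Split: l1_idx=4, l2_idx=3, offset=0
L1[4] = 0
L2[0][3] = 55
paddr = 55 * 8 + 0 = 440

Answer: 440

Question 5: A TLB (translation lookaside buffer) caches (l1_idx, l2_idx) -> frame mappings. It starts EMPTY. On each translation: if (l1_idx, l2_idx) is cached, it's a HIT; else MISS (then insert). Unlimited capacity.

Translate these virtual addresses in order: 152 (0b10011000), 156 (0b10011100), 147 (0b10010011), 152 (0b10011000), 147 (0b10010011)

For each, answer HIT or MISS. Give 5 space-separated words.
Answer: MISS HIT MISS HIT HIT

Derivation:
vaddr=152: (4,3) not in TLB -> MISS, insert
vaddr=156: (4,3) in TLB -> HIT
vaddr=147: (4,2) not in TLB -> MISS, insert
vaddr=152: (4,3) in TLB -> HIT
vaddr=147: (4,2) in TLB -> HIT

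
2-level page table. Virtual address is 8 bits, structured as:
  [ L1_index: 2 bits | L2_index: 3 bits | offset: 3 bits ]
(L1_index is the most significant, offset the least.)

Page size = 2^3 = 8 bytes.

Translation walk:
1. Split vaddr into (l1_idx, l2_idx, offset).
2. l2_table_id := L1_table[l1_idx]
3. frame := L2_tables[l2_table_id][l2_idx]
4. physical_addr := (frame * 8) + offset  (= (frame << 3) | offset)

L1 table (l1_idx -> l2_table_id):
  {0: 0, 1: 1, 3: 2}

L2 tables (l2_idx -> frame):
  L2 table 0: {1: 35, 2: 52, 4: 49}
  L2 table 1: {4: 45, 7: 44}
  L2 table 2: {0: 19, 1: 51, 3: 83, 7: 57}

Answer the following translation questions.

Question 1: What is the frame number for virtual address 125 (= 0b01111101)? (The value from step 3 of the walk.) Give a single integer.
Answer: 44

Derivation:
vaddr = 125: l1_idx=1, l2_idx=7
L1[1] = 1; L2[1][7] = 44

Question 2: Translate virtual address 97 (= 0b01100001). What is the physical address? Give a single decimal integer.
vaddr = 97 = 0b01100001
Split: l1_idx=1, l2_idx=4, offset=1
L1[1] = 1
L2[1][4] = 45
paddr = 45 * 8 + 1 = 361

Answer: 361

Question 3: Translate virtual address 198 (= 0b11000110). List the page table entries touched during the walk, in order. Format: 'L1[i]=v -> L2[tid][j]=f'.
Answer: L1[3]=2 -> L2[2][0]=19

Derivation:
vaddr = 198 = 0b11000110
Split: l1_idx=3, l2_idx=0, offset=6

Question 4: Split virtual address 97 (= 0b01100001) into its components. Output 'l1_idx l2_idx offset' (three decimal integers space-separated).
vaddr = 97 = 0b01100001
  top 2 bits -> l1_idx = 1
  next 3 bits -> l2_idx = 4
  bottom 3 bits -> offset = 1

Answer: 1 4 1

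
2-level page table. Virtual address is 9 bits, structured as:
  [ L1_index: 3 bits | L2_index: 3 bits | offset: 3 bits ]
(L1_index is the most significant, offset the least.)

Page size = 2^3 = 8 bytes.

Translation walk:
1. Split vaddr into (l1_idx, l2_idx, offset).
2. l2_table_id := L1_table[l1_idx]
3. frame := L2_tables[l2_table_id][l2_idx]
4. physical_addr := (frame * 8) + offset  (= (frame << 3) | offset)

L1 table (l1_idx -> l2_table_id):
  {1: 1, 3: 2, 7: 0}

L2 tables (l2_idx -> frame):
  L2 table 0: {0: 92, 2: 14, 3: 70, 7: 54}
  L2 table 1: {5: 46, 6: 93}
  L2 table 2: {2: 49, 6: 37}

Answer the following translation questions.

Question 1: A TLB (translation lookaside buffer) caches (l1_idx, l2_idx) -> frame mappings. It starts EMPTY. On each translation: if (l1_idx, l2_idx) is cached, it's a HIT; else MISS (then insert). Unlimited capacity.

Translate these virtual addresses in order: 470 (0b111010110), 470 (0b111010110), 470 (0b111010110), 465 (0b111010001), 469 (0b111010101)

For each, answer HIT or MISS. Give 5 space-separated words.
Answer: MISS HIT HIT HIT HIT

Derivation:
vaddr=470: (7,2) not in TLB -> MISS, insert
vaddr=470: (7,2) in TLB -> HIT
vaddr=470: (7,2) in TLB -> HIT
vaddr=465: (7,2) in TLB -> HIT
vaddr=469: (7,2) in TLB -> HIT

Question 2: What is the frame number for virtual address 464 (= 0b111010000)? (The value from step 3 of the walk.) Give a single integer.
Answer: 14

Derivation:
vaddr = 464: l1_idx=7, l2_idx=2
L1[7] = 0; L2[0][2] = 14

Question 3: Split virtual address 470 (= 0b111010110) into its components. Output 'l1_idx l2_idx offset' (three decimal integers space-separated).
Answer: 7 2 6

Derivation:
vaddr = 470 = 0b111010110
  top 3 bits -> l1_idx = 7
  next 3 bits -> l2_idx = 2
  bottom 3 bits -> offset = 6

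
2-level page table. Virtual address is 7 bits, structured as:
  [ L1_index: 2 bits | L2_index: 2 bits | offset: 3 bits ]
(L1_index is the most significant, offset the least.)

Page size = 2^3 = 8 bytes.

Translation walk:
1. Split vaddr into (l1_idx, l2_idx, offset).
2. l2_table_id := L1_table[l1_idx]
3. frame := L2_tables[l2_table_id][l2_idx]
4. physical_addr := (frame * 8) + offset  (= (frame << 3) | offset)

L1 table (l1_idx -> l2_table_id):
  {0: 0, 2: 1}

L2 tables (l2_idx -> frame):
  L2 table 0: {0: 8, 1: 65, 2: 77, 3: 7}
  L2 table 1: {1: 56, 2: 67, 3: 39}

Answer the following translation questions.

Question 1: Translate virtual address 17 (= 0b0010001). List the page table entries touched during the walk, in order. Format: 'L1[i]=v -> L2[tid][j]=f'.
Answer: L1[0]=0 -> L2[0][2]=77

Derivation:
vaddr = 17 = 0b0010001
Split: l1_idx=0, l2_idx=2, offset=1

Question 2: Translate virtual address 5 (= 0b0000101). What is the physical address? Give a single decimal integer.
vaddr = 5 = 0b0000101
Split: l1_idx=0, l2_idx=0, offset=5
L1[0] = 0
L2[0][0] = 8
paddr = 8 * 8 + 5 = 69

Answer: 69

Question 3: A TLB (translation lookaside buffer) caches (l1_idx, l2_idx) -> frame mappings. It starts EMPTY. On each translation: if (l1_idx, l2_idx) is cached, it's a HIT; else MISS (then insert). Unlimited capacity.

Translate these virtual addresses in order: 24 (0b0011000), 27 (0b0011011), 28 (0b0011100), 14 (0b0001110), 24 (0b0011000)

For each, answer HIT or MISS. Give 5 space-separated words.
vaddr=24: (0,3) not in TLB -> MISS, insert
vaddr=27: (0,3) in TLB -> HIT
vaddr=28: (0,3) in TLB -> HIT
vaddr=14: (0,1) not in TLB -> MISS, insert
vaddr=24: (0,3) in TLB -> HIT

Answer: MISS HIT HIT MISS HIT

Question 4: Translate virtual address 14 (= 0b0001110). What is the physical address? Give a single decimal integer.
vaddr = 14 = 0b0001110
Split: l1_idx=0, l2_idx=1, offset=6
L1[0] = 0
L2[0][1] = 65
paddr = 65 * 8 + 6 = 526

Answer: 526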